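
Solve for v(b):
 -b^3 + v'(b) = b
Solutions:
 v(b) = C1 + b^4/4 + b^2/2


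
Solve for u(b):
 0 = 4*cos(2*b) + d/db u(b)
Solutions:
 u(b) = C1 - 2*sin(2*b)


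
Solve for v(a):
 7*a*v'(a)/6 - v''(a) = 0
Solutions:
 v(a) = C1 + C2*erfi(sqrt(21)*a/6)


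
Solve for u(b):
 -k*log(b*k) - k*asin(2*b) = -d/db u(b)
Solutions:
 u(b) = C1 + k*(b*log(b*k) + b*asin(2*b) - b + sqrt(1 - 4*b^2)/2)


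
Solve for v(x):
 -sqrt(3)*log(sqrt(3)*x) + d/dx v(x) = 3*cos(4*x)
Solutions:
 v(x) = C1 + sqrt(3)*x*(log(x) - 1) + sqrt(3)*x*log(3)/2 + 3*sin(4*x)/4


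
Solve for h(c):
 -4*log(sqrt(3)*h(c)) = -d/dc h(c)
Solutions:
 -Integral(1/(2*log(_y) + log(3)), (_y, h(c)))/2 = C1 - c


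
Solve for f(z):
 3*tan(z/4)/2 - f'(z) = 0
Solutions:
 f(z) = C1 - 6*log(cos(z/4))


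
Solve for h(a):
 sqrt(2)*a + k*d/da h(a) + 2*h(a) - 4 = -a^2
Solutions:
 h(a) = C1*exp(-2*a/k) - a^2/2 + a*k/2 - sqrt(2)*a/2 - k^2/4 + sqrt(2)*k/4 + 2


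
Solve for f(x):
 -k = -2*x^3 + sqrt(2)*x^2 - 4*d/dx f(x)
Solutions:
 f(x) = C1 + k*x/4 - x^4/8 + sqrt(2)*x^3/12


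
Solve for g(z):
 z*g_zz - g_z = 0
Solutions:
 g(z) = C1 + C2*z^2


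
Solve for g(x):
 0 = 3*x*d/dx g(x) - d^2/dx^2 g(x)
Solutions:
 g(x) = C1 + C2*erfi(sqrt(6)*x/2)


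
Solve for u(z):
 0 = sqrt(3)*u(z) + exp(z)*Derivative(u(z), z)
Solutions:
 u(z) = C1*exp(sqrt(3)*exp(-z))


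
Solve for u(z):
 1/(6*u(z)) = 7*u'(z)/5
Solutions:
 u(z) = -sqrt(C1 + 105*z)/21
 u(z) = sqrt(C1 + 105*z)/21


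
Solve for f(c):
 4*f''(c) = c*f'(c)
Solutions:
 f(c) = C1 + C2*erfi(sqrt(2)*c/4)


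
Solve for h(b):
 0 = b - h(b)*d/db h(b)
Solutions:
 h(b) = -sqrt(C1 + b^2)
 h(b) = sqrt(C1 + b^2)


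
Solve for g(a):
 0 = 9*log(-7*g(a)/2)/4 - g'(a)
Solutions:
 -4*Integral(1/(log(-_y) - log(2) + log(7)), (_y, g(a)))/9 = C1 - a


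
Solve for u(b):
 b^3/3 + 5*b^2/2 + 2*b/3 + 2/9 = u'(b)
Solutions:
 u(b) = C1 + b^4/12 + 5*b^3/6 + b^2/3 + 2*b/9


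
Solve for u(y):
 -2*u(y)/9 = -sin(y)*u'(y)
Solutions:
 u(y) = C1*(cos(y) - 1)^(1/9)/(cos(y) + 1)^(1/9)


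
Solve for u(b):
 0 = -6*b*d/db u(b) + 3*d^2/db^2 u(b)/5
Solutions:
 u(b) = C1 + C2*erfi(sqrt(5)*b)


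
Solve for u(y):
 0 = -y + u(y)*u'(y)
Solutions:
 u(y) = -sqrt(C1 + y^2)
 u(y) = sqrt(C1 + y^2)


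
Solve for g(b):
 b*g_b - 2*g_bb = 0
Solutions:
 g(b) = C1 + C2*erfi(b/2)


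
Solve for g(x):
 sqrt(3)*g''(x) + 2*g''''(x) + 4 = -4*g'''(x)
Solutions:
 g(x) = C1 + C2*x + C3*exp(x*(-1 + sqrt(2)*sqrt(2 - sqrt(3))/2)) + C4*exp(-x*(sqrt(2)*sqrt(2 - sqrt(3))/2 + 1)) - 2*sqrt(3)*x^2/3


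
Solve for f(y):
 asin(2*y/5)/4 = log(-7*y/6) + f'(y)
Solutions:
 f(y) = C1 - y*log(-y) + y*asin(2*y/5)/4 - y*log(7) + y + y*log(6) + sqrt(25 - 4*y^2)/8


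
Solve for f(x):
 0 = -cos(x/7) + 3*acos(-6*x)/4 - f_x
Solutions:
 f(x) = C1 + 3*x*acos(-6*x)/4 + sqrt(1 - 36*x^2)/8 - 7*sin(x/7)


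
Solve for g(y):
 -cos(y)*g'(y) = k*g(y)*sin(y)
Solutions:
 g(y) = C1*exp(k*log(cos(y)))


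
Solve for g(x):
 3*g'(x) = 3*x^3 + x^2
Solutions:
 g(x) = C1 + x^4/4 + x^3/9


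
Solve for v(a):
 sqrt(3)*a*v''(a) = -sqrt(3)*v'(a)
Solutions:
 v(a) = C1 + C2*log(a)


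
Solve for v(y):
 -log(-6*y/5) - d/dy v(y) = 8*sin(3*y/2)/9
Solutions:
 v(y) = C1 - y*log(-y) - y*log(6) + y + y*log(5) + 16*cos(3*y/2)/27


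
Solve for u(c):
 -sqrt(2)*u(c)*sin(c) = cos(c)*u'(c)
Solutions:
 u(c) = C1*cos(c)^(sqrt(2))


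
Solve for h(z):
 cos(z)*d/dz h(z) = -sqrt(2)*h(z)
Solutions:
 h(z) = C1*(sin(z) - 1)^(sqrt(2)/2)/(sin(z) + 1)^(sqrt(2)/2)


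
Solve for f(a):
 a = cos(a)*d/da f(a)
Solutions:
 f(a) = C1 + Integral(a/cos(a), a)


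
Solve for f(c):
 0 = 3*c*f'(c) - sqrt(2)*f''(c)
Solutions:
 f(c) = C1 + C2*erfi(2^(1/4)*sqrt(3)*c/2)


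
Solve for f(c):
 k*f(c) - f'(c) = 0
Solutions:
 f(c) = C1*exp(c*k)


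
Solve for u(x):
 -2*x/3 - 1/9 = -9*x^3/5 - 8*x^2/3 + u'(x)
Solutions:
 u(x) = C1 + 9*x^4/20 + 8*x^3/9 - x^2/3 - x/9


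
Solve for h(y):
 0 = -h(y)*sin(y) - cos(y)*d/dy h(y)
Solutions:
 h(y) = C1*cos(y)


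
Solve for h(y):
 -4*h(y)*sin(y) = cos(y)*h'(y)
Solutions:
 h(y) = C1*cos(y)^4


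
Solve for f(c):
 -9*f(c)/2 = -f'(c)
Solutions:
 f(c) = C1*exp(9*c/2)


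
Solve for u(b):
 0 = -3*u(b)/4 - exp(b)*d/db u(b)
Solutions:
 u(b) = C1*exp(3*exp(-b)/4)


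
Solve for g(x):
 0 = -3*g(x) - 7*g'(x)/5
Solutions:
 g(x) = C1*exp(-15*x/7)


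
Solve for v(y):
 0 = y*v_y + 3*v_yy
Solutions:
 v(y) = C1 + C2*erf(sqrt(6)*y/6)


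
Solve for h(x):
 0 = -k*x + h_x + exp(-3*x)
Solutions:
 h(x) = C1 + k*x^2/2 + exp(-3*x)/3


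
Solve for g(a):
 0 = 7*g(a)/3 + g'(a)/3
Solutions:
 g(a) = C1*exp(-7*a)


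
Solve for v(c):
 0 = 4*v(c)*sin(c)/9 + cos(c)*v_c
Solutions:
 v(c) = C1*cos(c)^(4/9)


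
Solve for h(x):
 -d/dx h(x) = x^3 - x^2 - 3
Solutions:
 h(x) = C1 - x^4/4 + x^3/3 + 3*x


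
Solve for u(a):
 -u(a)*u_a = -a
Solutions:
 u(a) = -sqrt(C1 + a^2)
 u(a) = sqrt(C1 + a^2)


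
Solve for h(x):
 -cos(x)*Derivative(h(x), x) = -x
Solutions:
 h(x) = C1 + Integral(x/cos(x), x)


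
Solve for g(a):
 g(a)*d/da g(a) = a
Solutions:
 g(a) = -sqrt(C1 + a^2)
 g(a) = sqrt(C1 + a^2)


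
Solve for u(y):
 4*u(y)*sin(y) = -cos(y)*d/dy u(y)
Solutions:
 u(y) = C1*cos(y)^4


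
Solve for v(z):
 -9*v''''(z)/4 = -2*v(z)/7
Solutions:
 v(z) = C1*exp(-14^(3/4)*sqrt(3)*z/21) + C2*exp(14^(3/4)*sqrt(3)*z/21) + C3*sin(14^(3/4)*sqrt(3)*z/21) + C4*cos(14^(3/4)*sqrt(3)*z/21)


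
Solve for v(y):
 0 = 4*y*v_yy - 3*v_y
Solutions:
 v(y) = C1 + C2*y^(7/4)


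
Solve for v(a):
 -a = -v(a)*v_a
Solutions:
 v(a) = -sqrt(C1 + a^2)
 v(a) = sqrt(C1 + a^2)


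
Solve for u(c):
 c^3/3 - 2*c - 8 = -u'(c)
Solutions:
 u(c) = C1 - c^4/12 + c^2 + 8*c


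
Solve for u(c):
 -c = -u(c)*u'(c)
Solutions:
 u(c) = -sqrt(C1 + c^2)
 u(c) = sqrt(C1 + c^2)


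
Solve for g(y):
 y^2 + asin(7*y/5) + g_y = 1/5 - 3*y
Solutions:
 g(y) = C1 - y^3/3 - 3*y^2/2 - y*asin(7*y/5) + y/5 - sqrt(25 - 49*y^2)/7


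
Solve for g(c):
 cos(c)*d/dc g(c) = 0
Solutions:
 g(c) = C1


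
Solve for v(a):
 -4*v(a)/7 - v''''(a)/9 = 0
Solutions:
 v(a) = (C1*sin(sqrt(3)*7^(3/4)*a/7) + C2*cos(sqrt(3)*7^(3/4)*a/7))*exp(-sqrt(3)*7^(3/4)*a/7) + (C3*sin(sqrt(3)*7^(3/4)*a/7) + C4*cos(sqrt(3)*7^(3/4)*a/7))*exp(sqrt(3)*7^(3/4)*a/7)


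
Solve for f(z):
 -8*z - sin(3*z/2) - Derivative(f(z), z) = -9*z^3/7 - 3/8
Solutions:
 f(z) = C1 + 9*z^4/28 - 4*z^2 + 3*z/8 + 2*cos(3*z/2)/3


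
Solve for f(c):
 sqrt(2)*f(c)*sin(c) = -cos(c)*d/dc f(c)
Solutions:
 f(c) = C1*cos(c)^(sqrt(2))


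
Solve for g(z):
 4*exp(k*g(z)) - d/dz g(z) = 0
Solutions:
 g(z) = Piecewise((log(-1/(C1*k + 4*k*z))/k, Ne(k, 0)), (nan, True))
 g(z) = Piecewise((C1 + 4*z, Eq(k, 0)), (nan, True))


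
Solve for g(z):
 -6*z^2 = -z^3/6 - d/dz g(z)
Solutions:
 g(z) = C1 - z^4/24 + 2*z^3


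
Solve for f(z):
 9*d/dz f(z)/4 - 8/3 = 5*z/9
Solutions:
 f(z) = C1 + 10*z^2/81 + 32*z/27


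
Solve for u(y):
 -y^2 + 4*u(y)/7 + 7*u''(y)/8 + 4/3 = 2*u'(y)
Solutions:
 u(y) = C1*exp(4*y*(2 - sqrt(2))/7) + C2*exp(4*y*(sqrt(2) + 2)/7) + 7*y^2/4 + 49*y/4 + 6755/192


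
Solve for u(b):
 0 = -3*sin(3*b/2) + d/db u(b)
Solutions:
 u(b) = C1 - 2*cos(3*b/2)


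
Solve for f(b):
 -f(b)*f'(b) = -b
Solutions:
 f(b) = -sqrt(C1 + b^2)
 f(b) = sqrt(C1 + b^2)


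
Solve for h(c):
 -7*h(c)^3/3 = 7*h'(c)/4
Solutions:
 h(c) = -sqrt(6)*sqrt(-1/(C1 - 4*c))/2
 h(c) = sqrt(6)*sqrt(-1/(C1 - 4*c))/2


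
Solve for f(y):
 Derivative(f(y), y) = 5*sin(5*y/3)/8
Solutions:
 f(y) = C1 - 3*cos(5*y/3)/8


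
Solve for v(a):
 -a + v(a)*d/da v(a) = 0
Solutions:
 v(a) = -sqrt(C1 + a^2)
 v(a) = sqrt(C1 + a^2)


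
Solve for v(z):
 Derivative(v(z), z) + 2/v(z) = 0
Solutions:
 v(z) = -sqrt(C1 - 4*z)
 v(z) = sqrt(C1 - 4*z)


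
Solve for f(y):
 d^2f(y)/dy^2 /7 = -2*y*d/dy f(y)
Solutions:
 f(y) = C1 + C2*erf(sqrt(7)*y)


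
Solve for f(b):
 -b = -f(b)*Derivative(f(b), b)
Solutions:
 f(b) = -sqrt(C1 + b^2)
 f(b) = sqrt(C1 + b^2)


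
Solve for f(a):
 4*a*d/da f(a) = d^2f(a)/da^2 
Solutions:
 f(a) = C1 + C2*erfi(sqrt(2)*a)


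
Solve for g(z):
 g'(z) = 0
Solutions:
 g(z) = C1


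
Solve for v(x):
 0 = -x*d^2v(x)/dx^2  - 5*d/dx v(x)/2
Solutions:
 v(x) = C1 + C2/x^(3/2)


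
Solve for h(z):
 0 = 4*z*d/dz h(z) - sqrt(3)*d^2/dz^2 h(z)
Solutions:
 h(z) = C1 + C2*erfi(sqrt(2)*3^(3/4)*z/3)


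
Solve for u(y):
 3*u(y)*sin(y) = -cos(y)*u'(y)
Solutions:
 u(y) = C1*cos(y)^3


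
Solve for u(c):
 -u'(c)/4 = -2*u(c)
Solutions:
 u(c) = C1*exp(8*c)


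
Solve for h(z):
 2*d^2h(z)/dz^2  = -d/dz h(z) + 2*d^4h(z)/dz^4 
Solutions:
 h(z) = C1 + C2*exp(-6^(1/3)*z*(2*6^(1/3)/(sqrt(33) + 9)^(1/3) + (sqrt(33) + 9)^(1/3))/12)*sin(2^(1/3)*3^(1/6)*z*(-3^(2/3)*(sqrt(33) + 9)^(1/3) + 6*2^(1/3)/(sqrt(33) + 9)^(1/3))/12) + C3*exp(-6^(1/3)*z*(2*6^(1/3)/(sqrt(33) + 9)^(1/3) + (sqrt(33) + 9)^(1/3))/12)*cos(2^(1/3)*3^(1/6)*z*(-3^(2/3)*(sqrt(33) + 9)^(1/3) + 6*2^(1/3)/(sqrt(33) + 9)^(1/3))/12) + C4*exp(6^(1/3)*z*(2*6^(1/3)/(sqrt(33) + 9)^(1/3) + (sqrt(33) + 9)^(1/3))/6)


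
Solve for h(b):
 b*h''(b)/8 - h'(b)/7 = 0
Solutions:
 h(b) = C1 + C2*b^(15/7)


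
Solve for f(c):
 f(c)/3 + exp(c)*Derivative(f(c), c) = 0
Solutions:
 f(c) = C1*exp(exp(-c)/3)


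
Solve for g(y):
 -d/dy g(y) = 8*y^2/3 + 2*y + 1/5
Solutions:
 g(y) = C1 - 8*y^3/9 - y^2 - y/5


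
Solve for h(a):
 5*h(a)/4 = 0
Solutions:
 h(a) = 0


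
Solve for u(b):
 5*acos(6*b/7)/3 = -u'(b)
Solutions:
 u(b) = C1 - 5*b*acos(6*b/7)/3 + 5*sqrt(49 - 36*b^2)/18


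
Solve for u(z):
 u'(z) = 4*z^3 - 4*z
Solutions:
 u(z) = C1 + z^4 - 2*z^2


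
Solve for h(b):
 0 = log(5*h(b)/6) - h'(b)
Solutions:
 -Integral(1/(log(_y) - log(6) + log(5)), (_y, h(b))) = C1 - b


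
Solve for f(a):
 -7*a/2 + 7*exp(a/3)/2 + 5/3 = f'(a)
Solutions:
 f(a) = C1 - 7*a^2/4 + 5*a/3 + 21*exp(a/3)/2


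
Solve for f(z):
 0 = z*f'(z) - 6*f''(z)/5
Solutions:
 f(z) = C1 + C2*erfi(sqrt(15)*z/6)


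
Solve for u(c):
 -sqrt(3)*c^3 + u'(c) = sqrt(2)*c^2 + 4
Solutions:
 u(c) = C1 + sqrt(3)*c^4/4 + sqrt(2)*c^3/3 + 4*c


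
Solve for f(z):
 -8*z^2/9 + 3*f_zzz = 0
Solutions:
 f(z) = C1 + C2*z + C3*z^2 + 2*z^5/405


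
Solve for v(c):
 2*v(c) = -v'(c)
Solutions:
 v(c) = C1*exp(-2*c)


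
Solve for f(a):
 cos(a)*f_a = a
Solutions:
 f(a) = C1 + Integral(a/cos(a), a)


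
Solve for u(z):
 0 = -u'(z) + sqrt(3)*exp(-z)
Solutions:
 u(z) = C1 - sqrt(3)*exp(-z)


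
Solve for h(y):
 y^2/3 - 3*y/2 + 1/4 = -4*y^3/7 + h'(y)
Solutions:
 h(y) = C1 + y^4/7 + y^3/9 - 3*y^2/4 + y/4


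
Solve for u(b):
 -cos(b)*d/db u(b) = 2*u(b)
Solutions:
 u(b) = C1*(sin(b) - 1)/(sin(b) + 1)


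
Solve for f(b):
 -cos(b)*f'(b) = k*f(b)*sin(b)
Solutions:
 f(b) = C1*exp(k*log(cos(b)))


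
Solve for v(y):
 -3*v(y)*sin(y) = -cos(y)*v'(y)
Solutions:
 v(y) = C1/cos(y)^3


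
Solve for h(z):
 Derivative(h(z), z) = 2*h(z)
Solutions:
 h(z) = C1*exp(2*z)


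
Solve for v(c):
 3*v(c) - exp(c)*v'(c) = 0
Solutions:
 v(c) = C1*exp(-3*exp(-c))


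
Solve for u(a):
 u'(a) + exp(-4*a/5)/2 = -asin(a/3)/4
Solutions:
 u(a) = C1 - a*asin(a/3)/4 - sqrt(9 - a^2)/4 + 5*exp(-4*a/5)/8


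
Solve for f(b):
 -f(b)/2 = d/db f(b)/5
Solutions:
 f(b) = C1*exp(-5*b/2)


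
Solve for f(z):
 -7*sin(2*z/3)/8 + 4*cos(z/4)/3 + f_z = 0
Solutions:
 f(z) = C1 - 16*sin(z/4)/3 - 21*cos(2*z/3)/16


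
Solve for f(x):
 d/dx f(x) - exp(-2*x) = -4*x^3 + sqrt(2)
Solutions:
 f(x) = C1 - x^4 + sqrt(2)*x - exp(-2*x)/2


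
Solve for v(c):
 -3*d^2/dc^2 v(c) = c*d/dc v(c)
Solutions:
 v(c) = C1 + C2*erf(sqrt(6)*c/6)


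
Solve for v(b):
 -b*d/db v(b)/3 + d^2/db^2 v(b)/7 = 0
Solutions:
 v(b) = C1 + C2*erfi(sqrt(42)*b/6)


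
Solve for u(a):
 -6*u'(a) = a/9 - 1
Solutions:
 u(a) = C1 - a^2/108 + a/6


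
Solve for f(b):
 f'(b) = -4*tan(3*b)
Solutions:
 f(b) = C1 + 4*log(cos(3*b))/3


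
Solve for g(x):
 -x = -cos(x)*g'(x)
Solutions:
 g(x) = C1 + Integral(x/cos(x), x)


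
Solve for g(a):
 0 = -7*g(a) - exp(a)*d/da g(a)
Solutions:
 g(a) = C1*exp(7*exp(-a))


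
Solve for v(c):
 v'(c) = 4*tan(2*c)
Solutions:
 v(c) = C1 - 2*log(cos(2*c))


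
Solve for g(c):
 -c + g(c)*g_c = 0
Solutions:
 g(c) = -sqrt(C1 + c^2)
 g(c) = sqrt(C1 + c^2)


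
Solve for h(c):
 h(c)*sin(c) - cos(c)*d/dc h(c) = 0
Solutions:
 h(c) = C1/cos(c)


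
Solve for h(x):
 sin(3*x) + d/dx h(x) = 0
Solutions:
 h(x) = C1 + cos(3*x)/3


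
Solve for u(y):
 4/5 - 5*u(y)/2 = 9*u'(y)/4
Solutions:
 u(y) = C1*exp(-10*y/9) + 8/25


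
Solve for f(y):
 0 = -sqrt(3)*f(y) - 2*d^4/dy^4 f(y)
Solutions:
 f(y) = (C1*sin(2^(1/4)*3^(1/8)*y/2) + C2*cos(2^(1/4)*3^(1/8)*y/2))*exp(-2^(1/4)*3^(1/8)*y/2) + (C3*sin(2^(1/4)*3^(1/8)*y/2) + C4*cos(2^(1/4)*3^(1/8)*y/2))*exp(2^(1/4)*3^(1/8)*y/2)


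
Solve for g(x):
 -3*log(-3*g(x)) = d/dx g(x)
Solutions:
 Integral(1/(log(-_y) + log(3)), (_y, g(x)))/3 = C1 - x


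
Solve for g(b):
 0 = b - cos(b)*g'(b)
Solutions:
 g(b) = C1 + Integral(b/cos(b), b)


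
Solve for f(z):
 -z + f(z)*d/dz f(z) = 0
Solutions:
 f(z) = -sqrt(C1 + z^2)
 f(z) = sqrt(C1 + z^2)


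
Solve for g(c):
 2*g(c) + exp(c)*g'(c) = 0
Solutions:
 g(c) = C1*exp(2*exp(-c))


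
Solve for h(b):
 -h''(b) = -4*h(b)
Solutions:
 h(b) = C1*exp(-2*b) + C2*exp(2*b)


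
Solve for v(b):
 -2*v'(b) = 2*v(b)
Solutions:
 v(b) = C1*exp(-b)


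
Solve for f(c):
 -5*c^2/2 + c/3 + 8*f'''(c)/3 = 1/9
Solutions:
 f(c) = C1 + C2*c + C3*c^2 + c^5/64 - c^4/192 + c^3/144


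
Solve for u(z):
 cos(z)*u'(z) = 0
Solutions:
 u(z) = C1


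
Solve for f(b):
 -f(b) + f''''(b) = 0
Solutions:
 f(b) = C1*exp(-b) + C2*exp(b) + C3*sin(b) + C4*cos(b)


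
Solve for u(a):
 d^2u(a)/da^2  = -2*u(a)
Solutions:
 u(a) = C1*sin(sqrt(2)*a) + C2*cos(sqrt(2)*a)


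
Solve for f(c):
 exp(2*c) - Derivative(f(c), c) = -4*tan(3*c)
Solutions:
 f(c) = C1 + exp(2*c)/2 - 4*log(cos(3*c))/3


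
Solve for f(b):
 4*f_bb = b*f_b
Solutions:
 f(b) = C1 + C2*erfi(sqrt(2)*b/4)


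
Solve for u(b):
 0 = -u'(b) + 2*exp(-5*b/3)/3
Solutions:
 u(b) = C1 - 2*exp(-5*b/3)/5


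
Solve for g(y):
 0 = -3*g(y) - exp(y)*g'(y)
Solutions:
 g(y) = C1*exp(3*exp(-y))


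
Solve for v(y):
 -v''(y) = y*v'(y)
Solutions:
 v(y) = C1 + C2*erf(sqrt(2)*y/2)


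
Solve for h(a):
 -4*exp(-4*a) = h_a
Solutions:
 h(a) = C1 + exp(-4*a)


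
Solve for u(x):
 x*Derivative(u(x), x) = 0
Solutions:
 u(x) = C1


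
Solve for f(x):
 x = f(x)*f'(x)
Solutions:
 f(x) = -sqrt(C1 + x^2)
 f(x) = sqrt(C1 + x^2)


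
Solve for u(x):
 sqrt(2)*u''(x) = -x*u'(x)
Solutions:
 u(x) = C1 + C2*erf(2^(1/4)*x/2)


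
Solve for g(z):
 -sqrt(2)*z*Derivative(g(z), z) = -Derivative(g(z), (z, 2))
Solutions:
 g(z) = C1 + C2*erfi(2^(3/4)*z/2)


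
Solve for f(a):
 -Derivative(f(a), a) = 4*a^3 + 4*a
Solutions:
 f(a) = C1 - a^4 - 2*a^2


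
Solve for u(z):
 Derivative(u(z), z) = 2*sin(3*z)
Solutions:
 u(z) = C1 - 2*cos(3*z)/3


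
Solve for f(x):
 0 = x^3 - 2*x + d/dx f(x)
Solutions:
 f(x) = C1 - x^4/4 + x^2


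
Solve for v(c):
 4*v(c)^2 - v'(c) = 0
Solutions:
 v(c) = -1/(C1 + 4*c)


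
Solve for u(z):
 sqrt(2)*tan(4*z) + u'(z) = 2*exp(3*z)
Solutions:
 u(z) = C1 + 2*exp(3*z)/3 + sqrt(2)*log(cos(4*z))/4


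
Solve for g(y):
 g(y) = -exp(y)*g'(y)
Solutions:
 g(y) = C1*exp(exp(-y))


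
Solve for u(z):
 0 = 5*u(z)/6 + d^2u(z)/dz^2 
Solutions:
 u(z) = C1*sin(sqrt(30)*z/6) + C2*cos(sqrt(30)*z/6)


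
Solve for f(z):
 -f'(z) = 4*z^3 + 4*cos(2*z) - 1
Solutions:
 f(z) = C1 - z^4 + z - 2*sin(2*z)


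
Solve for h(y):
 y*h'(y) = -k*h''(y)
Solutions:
 h(y) = C1 + C2*sqrt(k)*erf(sqrt(2)*y*sqrt(1/k)/2)


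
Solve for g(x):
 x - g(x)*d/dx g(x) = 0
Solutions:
 g(x) = -sqrt(C1 + x^2)
 g(x) = sqrt(C1 + x^2)


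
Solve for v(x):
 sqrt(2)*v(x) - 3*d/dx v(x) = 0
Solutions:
 v(x) = C1*exp(sqrt(2)*x/3)


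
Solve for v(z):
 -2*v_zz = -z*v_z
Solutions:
 v(z) = C1 + C2*erfi(z/2)


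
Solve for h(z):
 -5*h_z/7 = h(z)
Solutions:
 h(z) = C1*exp(-7*z/5)


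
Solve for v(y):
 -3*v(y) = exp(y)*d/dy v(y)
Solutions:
 v(y) = C1*exp(3*exp(-y))


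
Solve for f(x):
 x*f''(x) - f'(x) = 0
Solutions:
 f(x) = C1 + C2*x^2


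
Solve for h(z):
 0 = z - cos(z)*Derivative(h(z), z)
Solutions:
 h(z) = C1 + Integral(z/cos(z), z)


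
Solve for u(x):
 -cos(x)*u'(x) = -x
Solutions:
 u(x) = C1 + Integral(x/cos(x), x)


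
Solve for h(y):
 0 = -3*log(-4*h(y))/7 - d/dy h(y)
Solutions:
 7*Integral(1/(log(-_y) + 2*log(2)), (_y, h(y)))/3 = C1 - y


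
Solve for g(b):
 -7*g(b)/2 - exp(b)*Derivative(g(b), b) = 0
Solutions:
 g(b) = C1*exp(7*exp(-b)/2)


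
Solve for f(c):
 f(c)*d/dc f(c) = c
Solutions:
 f(c) = -sqrt(C1 + c^2)
 f(c) = sqrt(C1 + c^2)


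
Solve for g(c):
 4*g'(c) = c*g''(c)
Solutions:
 g(c) = C1 + C2*c^5


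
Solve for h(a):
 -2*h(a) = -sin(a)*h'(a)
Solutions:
 h(a) = C1*(cos(a) - 1)/(cos(a) + 1)


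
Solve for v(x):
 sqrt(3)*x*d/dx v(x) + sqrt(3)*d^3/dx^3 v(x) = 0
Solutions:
 v(x) = C1 + Integral(C2*airyai(-x) + C3*airybi(-x), x)


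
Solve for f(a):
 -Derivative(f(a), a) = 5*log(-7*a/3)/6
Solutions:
 f(a) = C1 - 5*a*log(-a)/6 + 5*a*(-log(7) + 1 + log(3))/6


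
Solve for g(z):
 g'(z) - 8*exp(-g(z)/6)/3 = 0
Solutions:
 g(z) = 6*log(C1 + 4*z/9)


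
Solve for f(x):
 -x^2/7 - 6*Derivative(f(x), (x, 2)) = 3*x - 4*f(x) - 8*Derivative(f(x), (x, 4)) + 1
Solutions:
 f(x) = x^2/28 + 3*x/4 + (C1*sin(2^(3/4)*x*sin(atan(sqrt(23)/3)/2)/2) + C2*cos(2^(3/4)*x*sin(atan(sqrt(23)/3)/2)/2))*exp(-2^(3/4)*x*cos(atan(sqrt(23)/3)/2)/2) + (C3*sin(2^(3/4)*x*sin(atan(sqrt(23)/3)/2)/2) + C4*cos(2^(3/4)*x*sin(atan(sqrt(23)/3)/2)/2))*exp(2^(3/4)*x*cos(atan(sqrt(23)/3)/2)/2) + 5/14


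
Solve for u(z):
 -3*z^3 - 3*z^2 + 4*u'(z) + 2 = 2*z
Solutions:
 u(z) = C1 + 3*z^4/16 + z^3/4 + z^2/4 - z/2


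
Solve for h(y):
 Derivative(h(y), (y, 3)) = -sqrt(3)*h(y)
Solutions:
 h(y) = C3*exp(-3^(1/6)*y) + (C1*sin(3^(2/3)*y/2) + C2*cos(3^(2/3)*y/2))*exp(3^(1/6)*y/2)


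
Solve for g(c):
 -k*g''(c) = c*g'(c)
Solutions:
 g(c) = C1 + C2*sqrt(k)*erf(sqrt(2)*c*sqrt(1/k)/2)


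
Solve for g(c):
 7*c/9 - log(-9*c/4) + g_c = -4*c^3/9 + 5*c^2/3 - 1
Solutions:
 g(c) = C1 - c^4/9 + 5*c^3/9 - 7*c^2/18 + c*log(-c) + 2*c*(-1 - log(2) + log(3))


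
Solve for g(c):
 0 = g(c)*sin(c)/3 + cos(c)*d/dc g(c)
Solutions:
 g(c) = C1*cos(c)^(1/3)


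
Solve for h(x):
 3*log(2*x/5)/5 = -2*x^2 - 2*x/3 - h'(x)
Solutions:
 h(x) = C1 - 2*x^3/3 - x^2/3 - 3*x*log(x)/5 - 3*x*log(2)/5 + 3*x/5 + 3*x*log(5)/5


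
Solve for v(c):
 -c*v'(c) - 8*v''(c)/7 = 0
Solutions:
 v(c) = C1 + C2*erf(sqrt(7)*c/4)


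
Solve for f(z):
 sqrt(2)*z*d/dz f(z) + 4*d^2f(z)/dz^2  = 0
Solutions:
 f(z) = C1 + C2*erf(2^(3/4)*z/4)


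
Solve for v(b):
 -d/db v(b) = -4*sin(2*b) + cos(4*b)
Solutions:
 v(b) = C1 - sin(4*b)/4 - 2*cos(2*b)


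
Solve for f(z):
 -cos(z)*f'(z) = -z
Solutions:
 f(z) = C1 + Integral(z/cos(z), z)


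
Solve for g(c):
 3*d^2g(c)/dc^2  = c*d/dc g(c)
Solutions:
 g(c) = C1 + C2*erfi(sqrt(6)*c/6)


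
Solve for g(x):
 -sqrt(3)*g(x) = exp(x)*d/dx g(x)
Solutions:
 g(x) = C1*exp(sqrt(3)*exp(-x))


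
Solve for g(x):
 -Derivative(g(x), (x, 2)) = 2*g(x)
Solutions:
 g(x) = C1*sin(sqrt(2)*x) + C2*cos(sqrt(2)*x)


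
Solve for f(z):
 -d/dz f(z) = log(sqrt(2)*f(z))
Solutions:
 2*Integral(1/(2*log(_y) + log(2)), (_y, f(z))) = C1 - z


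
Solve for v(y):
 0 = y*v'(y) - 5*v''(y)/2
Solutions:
 v(y) = C1 + C2*erfi(sqrt(5)*y/5)


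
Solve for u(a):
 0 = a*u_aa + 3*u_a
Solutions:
 u(a) = C1 + C2/a^2


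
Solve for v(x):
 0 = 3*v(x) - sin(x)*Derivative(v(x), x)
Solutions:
 v(x) = C1*(cos(x) - 1)^(3/2)/(cos(x) + 1)^(3/2)


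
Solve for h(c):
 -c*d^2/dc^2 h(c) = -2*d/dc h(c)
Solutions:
 h(c) = C1 + C2*c^3


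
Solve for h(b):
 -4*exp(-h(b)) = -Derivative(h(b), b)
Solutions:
 h(b) = log(C1 + 4*b)


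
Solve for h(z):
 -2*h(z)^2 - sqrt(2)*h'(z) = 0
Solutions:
 h(z) = 1/(C1 + sqrt(2)*z)


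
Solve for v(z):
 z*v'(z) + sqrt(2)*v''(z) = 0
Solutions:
 v(z) = C1 + C2*erf(2^(1/4)*z/2)


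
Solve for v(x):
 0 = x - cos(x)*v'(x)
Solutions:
 v(x) = C1 + Integral(x/cos(x), x)


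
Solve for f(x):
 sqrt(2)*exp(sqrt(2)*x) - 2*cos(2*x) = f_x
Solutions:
 f(x) = C1 + exp(sqrt(2)*x) - sin(2*x)


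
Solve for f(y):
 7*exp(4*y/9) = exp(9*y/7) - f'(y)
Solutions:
 f(y) = C1 - 63*exp(4*y/9)/4 + 7*exp(9*y/7)/9


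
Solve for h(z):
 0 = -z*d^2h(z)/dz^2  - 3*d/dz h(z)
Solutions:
 h(z) = C1 + C2/z^2


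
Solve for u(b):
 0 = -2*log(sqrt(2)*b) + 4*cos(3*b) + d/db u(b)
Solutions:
 u(b) = C1 + 2*b*log(b) - 2*b + b*log(2) - 4*sin(3*b)/3


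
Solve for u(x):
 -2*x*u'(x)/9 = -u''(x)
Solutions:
 u(x) = C1 + C2*erfi(x/3)


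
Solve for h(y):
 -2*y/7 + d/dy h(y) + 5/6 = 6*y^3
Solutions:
 h(y) = C1 + 3*y^4/2 + y^2/7 - 5*y/6


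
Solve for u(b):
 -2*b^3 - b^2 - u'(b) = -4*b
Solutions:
 u(b) = C1 - b^4/2 - b^3/3 + 2*b^2


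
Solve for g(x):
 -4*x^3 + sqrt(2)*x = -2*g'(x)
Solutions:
 g(x) = C1 + x^4/2 - sqrt(2)*x^2/4


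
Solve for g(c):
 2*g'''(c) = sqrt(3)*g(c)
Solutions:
 g(c) = C3*exp(2^(2/3)*3^(1/6)*c/2) + (C1*sin(6^(2/3)*c/4) + C2*cos(6^(2/3)*c/4))*exp(-2^(2/3)*3^(1/6)*c/4)


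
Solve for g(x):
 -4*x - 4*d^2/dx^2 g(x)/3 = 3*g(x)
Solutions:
 g(x) = C1*sin(3*x/2) + C2*cos(3*x/2) - 4*x/3


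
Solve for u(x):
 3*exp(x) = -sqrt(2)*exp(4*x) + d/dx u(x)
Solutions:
 u(x) = C1 + sqrt(2)*exp(4*x)/4 + 3*exp(x)


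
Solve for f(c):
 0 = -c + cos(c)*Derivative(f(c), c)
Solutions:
 f(c) = C1 + Integral(c/cos(c), c)


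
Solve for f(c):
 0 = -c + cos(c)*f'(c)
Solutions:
 f(c) = C1 + Integral(c/cos(c), c)


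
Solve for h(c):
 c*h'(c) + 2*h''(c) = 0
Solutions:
 h(c) = C1 + C2*erf(c/2)


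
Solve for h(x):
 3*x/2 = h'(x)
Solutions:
 h(x) = C1 + 3*x^2/4


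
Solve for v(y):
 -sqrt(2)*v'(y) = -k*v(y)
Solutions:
 v(y) = C1*exp(sqrt(2)*k*y/2)


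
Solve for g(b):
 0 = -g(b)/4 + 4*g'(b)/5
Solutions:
 g(b) = C1*exp(5*b/16)


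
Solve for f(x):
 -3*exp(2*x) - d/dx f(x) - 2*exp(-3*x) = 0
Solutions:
 f(x) = C1 - 3*exp(2*x)/2 + 2*exp(-3*x)/3


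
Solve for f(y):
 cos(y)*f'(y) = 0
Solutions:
 f(y) = C1


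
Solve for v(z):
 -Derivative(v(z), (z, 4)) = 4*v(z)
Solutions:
 v(z) = (C1*sin(z) + C2*cos(z))*exp(-z) + (C3*sin(z) + C4*cos(z))*exp(z)


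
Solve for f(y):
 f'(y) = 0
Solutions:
 f(y) = C1


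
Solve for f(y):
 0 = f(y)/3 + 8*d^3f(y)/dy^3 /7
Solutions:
 f(y) = C3*exp(-3^(2/3)*7^(1/3)*y/6) + (C1*sin(3^(1/6)*7^(1/3)*y/4) + C2*cos(3^(1/6)*7^(1/3)*y/4))*exp(3^(2/3)*7^(1/3)*y/12)


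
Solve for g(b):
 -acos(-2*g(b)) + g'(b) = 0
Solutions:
 Integral(1/acos(-2*_y), (_y, g(b))) = C1 + b


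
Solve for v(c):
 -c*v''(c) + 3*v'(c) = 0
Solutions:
 v(c) = C1 + C2*c^4


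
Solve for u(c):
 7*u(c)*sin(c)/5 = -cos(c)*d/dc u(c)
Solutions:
 u(c) = C1*cos(c)^(7/5)


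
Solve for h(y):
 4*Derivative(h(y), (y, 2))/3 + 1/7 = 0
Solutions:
 h(y) = C1 + C2*y - 3*y^2/56


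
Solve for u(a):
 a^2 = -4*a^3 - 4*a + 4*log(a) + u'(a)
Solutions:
 u(a) = C1 + a^4 + a^3/3 + 2*a^2 - 4*a*log(a) + 4*a


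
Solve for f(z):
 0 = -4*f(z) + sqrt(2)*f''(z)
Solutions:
 f(z) = C1*exp(-2^(3/4)*z) + C2*exp(2^(3/4)*z)


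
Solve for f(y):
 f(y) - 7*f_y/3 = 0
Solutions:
 f(y) = C1*exp(3*y/7)


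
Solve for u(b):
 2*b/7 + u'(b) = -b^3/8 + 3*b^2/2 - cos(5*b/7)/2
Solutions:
 u(b) = C1 - b^4/32 + b^3/2 - b^2/7 - 7*sin(5*b/7)/10


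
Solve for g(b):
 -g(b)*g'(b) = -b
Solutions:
 g(b) = -sqrt(C1 + b^2)
 g(b) = sqrt(C1 + b^2)


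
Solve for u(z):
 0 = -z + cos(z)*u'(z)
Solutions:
 u(z) = C1 + Integral(z/cos(z), z)


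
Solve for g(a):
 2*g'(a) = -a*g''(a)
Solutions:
 g(a) = C1 + C2/a


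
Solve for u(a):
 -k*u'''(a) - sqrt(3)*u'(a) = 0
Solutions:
 u(a) = C1 + C2*exp(-3^(1/4)*a*sqrt(-1/k)) + C3*exp(3^(1/4)*a*sqrt(-1/k))


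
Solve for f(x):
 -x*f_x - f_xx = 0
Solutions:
 f(x) = C1 + C2*erf(sqrt(2)*x/2)


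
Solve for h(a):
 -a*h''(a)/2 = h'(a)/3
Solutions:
 h(a) = C1 + C2*a^(1/3)


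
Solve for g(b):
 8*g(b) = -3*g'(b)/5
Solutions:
 g(b) = C1*exp(-40*b/3)


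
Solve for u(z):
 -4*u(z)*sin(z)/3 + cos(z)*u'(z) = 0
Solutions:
 u(z) = C1/cos(z)^(4/3)


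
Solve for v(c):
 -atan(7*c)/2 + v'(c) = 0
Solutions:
 v(c) = C1 + c*atan(7*c)/2 - log(49*c^2 + 1)/28


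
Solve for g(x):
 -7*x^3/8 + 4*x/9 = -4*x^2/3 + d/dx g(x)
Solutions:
 g(x) = C1 - 7*x^4/32 + 4*x^3/9 + 2*x^2/9


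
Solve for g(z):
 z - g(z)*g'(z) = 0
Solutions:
 g(z) = -sqrt(C1 + z^2)
 g(z) = sqrt(C1 + z^2)


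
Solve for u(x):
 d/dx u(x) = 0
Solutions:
 u(x) = C1


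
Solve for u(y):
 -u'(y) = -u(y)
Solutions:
 u(y) = C1*exp(y)


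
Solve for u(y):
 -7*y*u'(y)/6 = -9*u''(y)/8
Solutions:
 u(y) = C1 + C2*erfi(sqrt(42)*y/9)


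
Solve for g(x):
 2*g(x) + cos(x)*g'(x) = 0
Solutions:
 g(x) = C1*(sin(x) - 1)/(sin(x) + 1)


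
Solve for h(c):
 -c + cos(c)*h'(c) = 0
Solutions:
 h(c) = C1 + Integral(c/cos(c), c)


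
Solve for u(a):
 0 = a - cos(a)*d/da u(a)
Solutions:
 u(a) = C1 + Integral(a/cos(a), a)


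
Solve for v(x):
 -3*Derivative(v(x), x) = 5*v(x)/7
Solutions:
 v(x) = C1*exp(-5*x/21)


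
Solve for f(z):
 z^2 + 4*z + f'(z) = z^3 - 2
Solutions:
 f(z) = C1 + z^4/4 - z^3/3 - 2*z^2 - 2*z


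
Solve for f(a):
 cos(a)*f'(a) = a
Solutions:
 f(a) = C1 + Integral(a/cos(a), a)


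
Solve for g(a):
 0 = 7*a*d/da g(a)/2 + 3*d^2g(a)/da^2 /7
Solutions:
 g(a) = C1 + C2*erf(7*sqrt(3)*a/6)


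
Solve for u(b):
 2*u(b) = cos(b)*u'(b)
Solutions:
 u(b) = C1*(sin(b) + 1)/(sin(b) - 1)


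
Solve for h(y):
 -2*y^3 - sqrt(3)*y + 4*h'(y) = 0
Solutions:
 h(y) = C1 + y^4/8 + sqrt(3)*y^2/8


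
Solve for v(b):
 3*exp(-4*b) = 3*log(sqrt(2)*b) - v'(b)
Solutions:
 v(b) = C1 + 3*b*log(b) + b*(-3 + 3*log(2)/2) + 3*exp(-4*b)/4


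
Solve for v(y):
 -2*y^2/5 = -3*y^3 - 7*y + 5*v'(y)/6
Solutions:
 v(y) = C1 + 9*y^4/10 - 4*y^3/25 + 21*y^2/5


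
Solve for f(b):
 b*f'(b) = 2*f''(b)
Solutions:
 f(b) = C1 + C2*erfi(b/2)


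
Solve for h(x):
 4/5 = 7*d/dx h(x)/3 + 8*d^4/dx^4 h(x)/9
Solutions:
 h(x) = C1 + C4*exp(-21^(1/3)*x/2) + 12*x/35 + (C2*sin(3^(5/6)*7^(1/3)*x/4) + C3*cos(3^(5/6)*7^(1/3)*x/4))*exp(21^(1/3)*x/4)


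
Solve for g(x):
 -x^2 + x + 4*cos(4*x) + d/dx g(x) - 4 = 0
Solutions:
 g(x) = C1 + x^3/3 - x^2/2 + 4*x - sin(4*x)


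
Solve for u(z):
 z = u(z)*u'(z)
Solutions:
 u(z) = -sqrt(C1 + z^2)
 u(z) = sqrt(C1 + z^2)


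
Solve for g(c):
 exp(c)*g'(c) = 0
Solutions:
 g(c) = C1


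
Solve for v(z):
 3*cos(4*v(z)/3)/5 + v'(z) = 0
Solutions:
 3*z/5 - 3*log(sin(4*v(z)/3) - 1)/8 + 3*log(sin(4*v(z)/3) + 1)/8 = C1


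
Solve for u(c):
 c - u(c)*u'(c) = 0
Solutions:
 u(c) = -sqrt(C1 + c^2)
 u(c) = sqrt(C1 + c^2)


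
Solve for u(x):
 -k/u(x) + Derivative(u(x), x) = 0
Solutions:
 u(x) = -sqrt(C1 + 2*k*x)
 u(x) = sqrt(C1 + 2*k*x)


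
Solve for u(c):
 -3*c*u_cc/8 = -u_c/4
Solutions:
 u(c) = C1 + C2*c^(5/3)


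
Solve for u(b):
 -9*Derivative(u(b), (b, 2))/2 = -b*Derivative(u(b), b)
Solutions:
 u(b) = C1 + C2*erfi(b/3)


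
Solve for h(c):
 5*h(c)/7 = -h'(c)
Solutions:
 h(c) = C1*exp(-5*c/7)


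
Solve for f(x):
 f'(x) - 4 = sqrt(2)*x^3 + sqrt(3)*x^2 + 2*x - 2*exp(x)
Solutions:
 f(x) = C1 + sqrt(2)*x^4/4 + sqrt(3)*x^3/3 + x^2 + 4*x - 2*exp(x)


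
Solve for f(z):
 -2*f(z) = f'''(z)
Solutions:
 f(z) = C3*exp(-2^(1/3)*z) + (C1*sin(2^(1/3)*sqrt(3)*z/2) + C2*cos(2^(1/3)*sqrt(3)*z/2))*exp(2^(1/3)*z/2)


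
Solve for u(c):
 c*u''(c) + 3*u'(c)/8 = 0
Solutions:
 u(c) = C1 + C2*c^(5/8)


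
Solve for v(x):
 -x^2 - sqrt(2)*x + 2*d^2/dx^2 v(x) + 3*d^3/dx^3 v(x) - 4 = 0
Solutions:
 v(x) = C1 + C2*x + C3*exp(-2*x/3) + x^4/24 + x^3*(-3 + sqrt(2))/12 + x^2*(17 - 3*sqrt(2))/8


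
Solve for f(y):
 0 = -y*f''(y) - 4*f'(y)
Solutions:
 f(y) = C1 + C2/y^3


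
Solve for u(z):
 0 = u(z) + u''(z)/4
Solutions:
 u(z) = C1*sin(2*z) + C2*cos(2*z)


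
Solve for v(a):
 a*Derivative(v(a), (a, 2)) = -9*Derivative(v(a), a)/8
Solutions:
 v(a) = C1 + C2/a^(1/8)


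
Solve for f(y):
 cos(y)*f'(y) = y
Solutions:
 f(y) = C1 + Integral(y/cos(y), y)


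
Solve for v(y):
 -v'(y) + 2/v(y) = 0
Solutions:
 v(y) = -sqrt(C1 + 4*y)
 v(y) = sqrt(C1 + 4*y)


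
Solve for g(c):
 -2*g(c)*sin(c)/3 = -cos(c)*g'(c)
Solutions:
 g(c) = C1/cos(c)^(2/3)


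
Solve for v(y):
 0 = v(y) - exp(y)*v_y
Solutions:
 v(y) = C1*exp(-exp(-y))


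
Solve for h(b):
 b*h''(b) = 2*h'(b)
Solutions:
 h(b) = C1 + C2*b^3


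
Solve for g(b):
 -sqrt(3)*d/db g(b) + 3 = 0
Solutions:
 g(b) = C1 + sqrt(3)*b


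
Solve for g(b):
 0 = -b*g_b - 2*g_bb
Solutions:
 g(b) = C1 + C2*erf(b/2)


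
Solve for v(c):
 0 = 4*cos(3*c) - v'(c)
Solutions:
 v(c) = C1 + 4*sin(3*c)/3


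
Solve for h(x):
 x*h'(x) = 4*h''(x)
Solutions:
 h(x) = C1 + C2*erfi(sqrt(2)*x/4)


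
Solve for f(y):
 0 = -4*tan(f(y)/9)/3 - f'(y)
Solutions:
 f(y) = -9*asin(C1*exp(-4*y/27)) + 9*pi
 f(y) = 9*asin(C1*exp(-4*y/27))


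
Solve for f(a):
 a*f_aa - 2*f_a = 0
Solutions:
 f(a) = C1 + C2*a^3


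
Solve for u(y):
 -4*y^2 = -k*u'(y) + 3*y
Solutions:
 u(y) = C1 + 4*y^3/(3*k) + 3*y^2/(2*k)


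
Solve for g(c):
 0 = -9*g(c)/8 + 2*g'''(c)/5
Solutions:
 g(c) = C3*exp(2^(2/3)*45^(1/3)*c/4) + (C1*sin(3*2^(2/3)*3^(1/6)*5^(1/3)*c/8) + C2*cos(3*2^(2/3)*3^(1/6)*5^(1/3)*c/8))*exp(-2^(2/3)*45^(1/3)*c/8)


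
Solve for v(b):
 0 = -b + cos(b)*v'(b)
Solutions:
 v(b) = C1 + Integral(b/cos(b), b)


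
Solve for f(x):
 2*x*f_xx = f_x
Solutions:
 f(x) = C1 + C2*x^(3/2)


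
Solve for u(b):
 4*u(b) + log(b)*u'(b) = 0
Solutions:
 u(b) = C1*exp(-4*li(b))


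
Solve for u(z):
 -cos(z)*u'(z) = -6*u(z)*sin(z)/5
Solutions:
 u(z) = C1/cos(z)^(6/5)


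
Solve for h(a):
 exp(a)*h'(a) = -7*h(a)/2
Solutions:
 h(a) = C1*exp(7*exp(-a)/2)


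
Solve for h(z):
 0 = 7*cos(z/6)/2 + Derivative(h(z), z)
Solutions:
 h(z) = C1 - 21*sin(z/6)


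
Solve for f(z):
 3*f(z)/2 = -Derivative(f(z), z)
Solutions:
 f(z) = C1*exp(-3*z/2)


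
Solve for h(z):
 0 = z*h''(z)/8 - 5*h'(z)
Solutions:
 h(z) = C1 + C2*z^41


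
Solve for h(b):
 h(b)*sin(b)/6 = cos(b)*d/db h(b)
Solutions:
 h(b) = C1/cos(b)^(1/6)


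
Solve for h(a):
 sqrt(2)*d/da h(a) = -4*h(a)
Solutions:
 h(a) = C1*exp(-2*sqrt(2)*a)


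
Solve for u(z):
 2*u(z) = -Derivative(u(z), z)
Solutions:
 u(z) = C1*exp(-2*z)


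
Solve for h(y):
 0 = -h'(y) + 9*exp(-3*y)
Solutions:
 h(y) = C1 - 3*exp(-3*y)


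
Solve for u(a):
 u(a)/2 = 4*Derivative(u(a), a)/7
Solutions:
 u(a) = C1*exp(7*a/8)


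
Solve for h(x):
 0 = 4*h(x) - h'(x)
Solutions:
 h(x) = C1*exp(4*x)


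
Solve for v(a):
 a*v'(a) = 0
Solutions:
 v(a) = C1


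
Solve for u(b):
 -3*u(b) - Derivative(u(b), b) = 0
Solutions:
 u(b) = C1*exp(-3*b)


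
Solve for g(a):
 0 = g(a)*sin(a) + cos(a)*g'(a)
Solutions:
 g(a) = C1*cos(a)


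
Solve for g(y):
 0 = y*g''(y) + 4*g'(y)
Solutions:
 g(y) = C1 + C2/y^3


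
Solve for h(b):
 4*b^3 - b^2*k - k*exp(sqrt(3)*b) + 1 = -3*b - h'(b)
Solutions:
 h(b) = C1 - b^4 + b^3*k/3 - 3*b^2/2 - b + sqrt(3)*k*exp(sqrt(3)*b)/3


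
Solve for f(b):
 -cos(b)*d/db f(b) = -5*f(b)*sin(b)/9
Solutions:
 f(b) = C1/cos(b)^(5/9)


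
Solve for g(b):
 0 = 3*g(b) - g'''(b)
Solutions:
 g(b) = C3*exp(3^(1/3)*b) + (C1*sin(3^(5/6)*b/2) + C2*cos(3^(5/6)*b/2))*exp(-3^(1/3)*b/2)


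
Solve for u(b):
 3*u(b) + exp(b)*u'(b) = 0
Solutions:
 u(b) = C1*exp(3*exp(-b))


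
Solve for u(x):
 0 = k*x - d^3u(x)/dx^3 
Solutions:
 u(x) = C1 + C2*x + C3*x^2 + k*x^4/24


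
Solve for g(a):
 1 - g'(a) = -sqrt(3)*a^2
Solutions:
 g(a) = C1 + sqrt(3)*a^3/3 + a


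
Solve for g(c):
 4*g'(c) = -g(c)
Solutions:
 g(c) = C1*exp(-c/4)


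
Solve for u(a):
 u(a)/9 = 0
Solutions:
 u(a) = 0


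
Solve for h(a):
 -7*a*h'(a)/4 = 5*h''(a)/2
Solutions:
 h(a) = C1 + C2*erf(sqrt(35)*a/10)


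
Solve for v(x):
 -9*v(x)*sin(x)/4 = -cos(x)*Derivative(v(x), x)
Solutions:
 v(x) = C1/cos(x)^(9/4)


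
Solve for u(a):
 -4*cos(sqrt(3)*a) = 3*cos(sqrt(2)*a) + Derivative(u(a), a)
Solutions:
 u(a) = C1 - 3*sqrt(2)*sin(sqrt(2)*a)/2 - 4*sqrt(3)*sin(sqrt(3)*a)/3


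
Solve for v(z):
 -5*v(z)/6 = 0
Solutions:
 v(z) = 0


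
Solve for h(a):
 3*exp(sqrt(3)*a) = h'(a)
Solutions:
 h(a) = C1 + sqrt(3)*exp(sqrt(3)*a)


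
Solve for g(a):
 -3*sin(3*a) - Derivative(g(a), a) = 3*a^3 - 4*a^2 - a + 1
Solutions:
 g(a) = C1 - 3*a^4/4 + 4*a^3/3 + a^2/2 - a + cos(3*a)


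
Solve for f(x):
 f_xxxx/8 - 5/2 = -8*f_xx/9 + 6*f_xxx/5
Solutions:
 f(x) = C1 + C2*x + C3*exp(8*x*(9 - 2*sqrt(14))/15) + C4*exp(8*x*(2*sqrt(14) + 9)/15) + 45*x^2/32


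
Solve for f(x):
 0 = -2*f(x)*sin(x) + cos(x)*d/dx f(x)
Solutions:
 f(x) = C1/cos(x)^2


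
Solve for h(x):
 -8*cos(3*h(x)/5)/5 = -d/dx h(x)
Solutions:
 -8*x/5 - 5*log(sin(3*h(x)/5) - 1)/6 + 5*log(sin(3*h(x)/5) + 1)/6 = C1


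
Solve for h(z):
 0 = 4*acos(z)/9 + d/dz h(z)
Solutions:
 h(z) = C1 - 4*z*acos(z)/9 + 4*sqrt(1 - z^2)/9


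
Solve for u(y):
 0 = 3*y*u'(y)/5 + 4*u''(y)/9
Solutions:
 u(y) = C1 + C2*erf(3*sqrt(30)*y/20)


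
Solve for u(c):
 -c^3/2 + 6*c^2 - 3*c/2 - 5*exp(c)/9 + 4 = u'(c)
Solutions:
 u(c) = C1 - c^4/8 + 2*c^3 - 3*c^2/4 + 4*c - 5*exp(c)/9


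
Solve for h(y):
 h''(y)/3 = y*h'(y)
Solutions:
 h(y) = C1 + C2*erfi(sqrt(6)*y/2)


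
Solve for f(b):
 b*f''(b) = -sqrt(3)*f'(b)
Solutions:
 f(b) = C1 + C2*b^(1 - sqrt(3))


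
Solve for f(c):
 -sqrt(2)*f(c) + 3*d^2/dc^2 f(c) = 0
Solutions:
 f(c) = C1*exp(-2^(1/4)*sqrt(3)*c/3) + C2*exp(2^(1/4)*sqrt(3)*c/3)


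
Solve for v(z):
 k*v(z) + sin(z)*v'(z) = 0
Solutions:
 v(z) = C1*exp(k*(-log(cos(z) - 1) + log(cos(z) + 1))/2)


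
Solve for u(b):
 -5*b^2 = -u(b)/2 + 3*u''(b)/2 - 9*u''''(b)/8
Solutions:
 u(b) = 10*b^2 + (C1 + C2*b)*exp(-sqrt(6)*b/3) + (C3 + C4*b)*exp(sqrt(6)*b/3) + 60


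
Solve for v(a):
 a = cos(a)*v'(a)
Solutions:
 v(a) = C1 + Integral(a/cos(a), a)


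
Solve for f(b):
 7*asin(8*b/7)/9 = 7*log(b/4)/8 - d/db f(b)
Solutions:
 f(b) = C1 + 7*b*log(b)/8 - 7*b*asin(8*b/7)/9 - 7*b*log(2)/4 - 7*b/8 - 7*sqrt(49 - 64*b^2)/72


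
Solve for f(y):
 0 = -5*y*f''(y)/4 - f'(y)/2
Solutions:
 f(y) = C1 + C2*y^(3/5)


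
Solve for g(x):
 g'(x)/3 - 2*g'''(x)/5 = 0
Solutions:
 g(x) = C1 + C2*exp(-sqrt(30)*x/6) + C3*exp(sqrt(30)*x/6)


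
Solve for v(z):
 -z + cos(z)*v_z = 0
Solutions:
 v(z) = C1 + Integral(z/cos(z), z)


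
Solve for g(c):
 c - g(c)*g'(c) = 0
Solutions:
 g(c) = -sqrt(C1 + c^2)
 g(c) = sqrt(C1 + c^2)


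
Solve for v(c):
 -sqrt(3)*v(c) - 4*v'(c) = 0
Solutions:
 v(c) = C1*exp(-sqrt(3)*c/4)


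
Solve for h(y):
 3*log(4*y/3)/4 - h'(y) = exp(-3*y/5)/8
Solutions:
 h(y) = C1 + 3*y*log(y)/4 + 3*y*(-log(3) - 1 + 2*log(2))/4 + 5*exp(-3*y/5)/24


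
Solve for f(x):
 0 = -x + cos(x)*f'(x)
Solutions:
 f(x) = C1 + Integral(x/cos(x), x)


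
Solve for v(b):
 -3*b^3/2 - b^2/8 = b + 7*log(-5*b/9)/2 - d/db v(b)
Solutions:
 v(b) = C1 + 3*b^4/8 + b^3/24 + b^2/2 + 7*b*log(-b)/2 + b*(-7*log(3) - 7/2 + 7*log(5)/2)


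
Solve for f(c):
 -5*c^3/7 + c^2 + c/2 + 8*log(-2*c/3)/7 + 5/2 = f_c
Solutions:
 f(c) = C1 - 5*c^4/28 + c^3/3 + c^2/4 + 8*c*log(-c)/7 + c*(-16*log(3) + 16*log(2) + 19)/14


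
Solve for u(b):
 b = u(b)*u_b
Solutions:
 u(b) = -sqrt(C1 + b^2)
 u(b) = sqrt(C1 + b^2)


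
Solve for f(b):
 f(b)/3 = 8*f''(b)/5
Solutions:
 f(b) = C1*exp(-sqrt(30)*b/12) + C2*exp(sqrt(30)*b/12)


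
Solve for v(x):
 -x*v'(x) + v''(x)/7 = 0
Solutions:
 v(x) = C1 + C2*erfi(sqrt(14)*x/2)


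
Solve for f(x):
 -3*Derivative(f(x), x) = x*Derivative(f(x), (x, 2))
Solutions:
 f(x) = C1 + C2/x^2


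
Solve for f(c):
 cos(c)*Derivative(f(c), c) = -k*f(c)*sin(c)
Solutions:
 f(c) = C1*exp(k*log(cos(c)))


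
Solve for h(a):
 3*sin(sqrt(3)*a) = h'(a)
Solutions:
 h(a) = C1 - sqrt(3)*cos(sqrt(3)*a)


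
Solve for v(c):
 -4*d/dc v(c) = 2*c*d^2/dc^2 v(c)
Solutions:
 v(c) = C1 + C2/c


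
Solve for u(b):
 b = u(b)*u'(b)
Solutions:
 u(b) = -sqrt(C1 + b^2)
 u(b) = sqrt(C1 + b^2)


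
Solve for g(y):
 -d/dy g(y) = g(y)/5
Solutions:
 g(y) = C1*exp(-y/5)


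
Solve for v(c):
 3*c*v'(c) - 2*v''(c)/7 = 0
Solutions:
 v(c) = C1 + C2*erfi(sqrt(21)*c/2)


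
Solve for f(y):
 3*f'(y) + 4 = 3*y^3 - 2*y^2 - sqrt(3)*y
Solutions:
 f(y) = C1 + y^4/4 - 2*y^3/9 - sqrt(3)*y^2/6 - 4*y/3


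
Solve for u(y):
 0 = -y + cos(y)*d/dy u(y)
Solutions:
 u(y) = C1 + Integral(y/cos(y), y)


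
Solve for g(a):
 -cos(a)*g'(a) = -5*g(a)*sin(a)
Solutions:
 g(a) = C1/cos(a)^5


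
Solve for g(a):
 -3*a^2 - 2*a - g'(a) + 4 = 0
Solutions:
 g(a) = C1 - a^3 - a^2 + 4*a


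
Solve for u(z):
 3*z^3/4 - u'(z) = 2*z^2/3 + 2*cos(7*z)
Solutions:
 u(z) = C1 + 3*z^4/16 - 2*z^3/9 - 2*sin(7*z)/7


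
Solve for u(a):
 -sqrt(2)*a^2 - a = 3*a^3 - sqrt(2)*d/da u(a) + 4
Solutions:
 u(a) = C1 + 3*sqrt(2)*a^4/8 + a^3/3 + sqrt(2)*a^2/4 + 2*sqrt(2)*a


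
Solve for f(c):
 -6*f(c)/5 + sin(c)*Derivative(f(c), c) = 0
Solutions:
 f(c) = C1*(cos(c) - 1)^(3/5)/(cos(c) + 1)^(3/5)


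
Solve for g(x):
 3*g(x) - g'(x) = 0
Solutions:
 g(x) = C1*exp(3*x)


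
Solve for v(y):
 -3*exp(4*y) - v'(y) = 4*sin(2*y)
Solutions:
 v(y) = C1 - 3*exp(4*y)/4 + 2*cos(2*y)


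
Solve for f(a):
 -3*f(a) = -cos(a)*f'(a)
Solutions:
 f(a) = C1*(sin(a) + 1)^(3/2)/(sin(a) - 1)^(3/2)


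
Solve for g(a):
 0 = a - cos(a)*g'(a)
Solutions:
 g(a) = C1 + Integral(a/cos(a), a)


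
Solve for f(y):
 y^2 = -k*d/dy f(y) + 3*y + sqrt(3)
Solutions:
 f(y) = C1 - y^3/(3*k) + 3*y^2/(2*k) + sqrt(3)*y/k


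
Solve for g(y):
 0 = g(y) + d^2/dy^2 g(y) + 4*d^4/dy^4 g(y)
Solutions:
 g(y) = (C1*sin(sqrt(2)*y*cos(atan(sqrt(15))/2)/2) + C2*cos(sqrt(2)*y*cos(atan(sqrt(15))/2)/2))*exp(-sqrt(2)*y*sin(atan(sqrt(15))/2)/2) + (C3*sin(sqrt(2)*y*cos(atan(sqrt(15))/2)/2) + C4*cos(sqrt(2)*y*cos(atan(sqrt(15))/2)/2))*exp(sqrt(2)*y*sin(atan(sqrt(15))/2)/2)


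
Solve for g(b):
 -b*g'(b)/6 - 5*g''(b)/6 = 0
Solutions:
 g(b) = C1 + C2*erf(sqrt(10)*b/10)


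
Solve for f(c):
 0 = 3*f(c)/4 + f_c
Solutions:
 f(c) = C1*exp(-3*c/4)


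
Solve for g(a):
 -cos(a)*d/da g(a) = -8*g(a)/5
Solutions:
 g(a) = C1*(sin(a) + 1)^(4/5)/(sin(a) - 1)^(4/5)
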